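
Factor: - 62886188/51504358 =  - 2^1 * 47^1*167^1 * 439^( - 1 ) * 2003^1 * 58661^(-1 )  =  - 31443094/25752179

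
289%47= 7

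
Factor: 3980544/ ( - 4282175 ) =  -2^8*3^1 * 5^( - 2 ) * 71^1*73^1*157^( - 1) * 1091^(-1 )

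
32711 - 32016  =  695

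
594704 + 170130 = 764834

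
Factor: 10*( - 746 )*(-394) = 2939240 = 2^3*5^1*197^1*373^1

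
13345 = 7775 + 5570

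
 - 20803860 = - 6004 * 3465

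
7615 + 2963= 10578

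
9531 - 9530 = 1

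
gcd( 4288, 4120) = 8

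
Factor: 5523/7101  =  3^( - 2)*7^1=7/9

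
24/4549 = 24/4549 = 0.01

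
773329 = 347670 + 425659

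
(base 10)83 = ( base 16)53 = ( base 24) 3B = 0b1010011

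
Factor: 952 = 2^3*7^1*17^1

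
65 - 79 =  - 14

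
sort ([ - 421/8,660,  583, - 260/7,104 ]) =[ - 421/8, - 260/7,104,583,660 ] 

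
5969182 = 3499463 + 2469719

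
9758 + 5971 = 15729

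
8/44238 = 4/22119 = 0.00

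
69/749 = 69/749 = 0.09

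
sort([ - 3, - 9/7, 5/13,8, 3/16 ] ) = [ - 3,-9/7, 3/16,5/13,8]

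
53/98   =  53/98 = 0.54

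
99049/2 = 99049/2 = 49524.50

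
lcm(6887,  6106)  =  592282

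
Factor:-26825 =-5^2*29^1*37^1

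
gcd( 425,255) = 85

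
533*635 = 338455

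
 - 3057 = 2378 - 5435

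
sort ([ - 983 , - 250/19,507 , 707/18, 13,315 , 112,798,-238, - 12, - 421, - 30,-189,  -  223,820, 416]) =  [ - 983 , - 421, - 238 , - 223, - 189, - 30, - 250/19,-12, 13,707/18, 112 , 315 , 416,507,  798, 820]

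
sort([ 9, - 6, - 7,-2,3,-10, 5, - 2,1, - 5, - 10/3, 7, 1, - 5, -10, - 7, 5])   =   [-10, - 10, - 7 , - 7, - 6,-5,-5 , - 10/3, - 2,-2, 1, 1, 3, 5, 5,7,9]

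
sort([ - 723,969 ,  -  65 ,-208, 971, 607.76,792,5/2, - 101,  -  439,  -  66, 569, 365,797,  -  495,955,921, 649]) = [ - 723,  -  495, - 439, - 208,-101, - 66,-65, 5/2,365, 569, 607.76,649 , 792, 797,921,  955, 969, 971]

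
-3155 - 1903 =-5058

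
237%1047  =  237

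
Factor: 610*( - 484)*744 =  - 2^6*3^1*5^1*11^2* 31^1*61^1 = - 219658560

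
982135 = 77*12755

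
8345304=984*8481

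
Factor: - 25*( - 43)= 1075 = 5^2 *43^1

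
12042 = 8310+3732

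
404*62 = 25048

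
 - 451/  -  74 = 6+7/74 = 6.09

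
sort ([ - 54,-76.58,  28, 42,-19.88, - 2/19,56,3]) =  [ -76.58,  -  54, - 19.88, - 2/19, 3,  28,  42,  56 ]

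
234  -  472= - 238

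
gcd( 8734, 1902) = 2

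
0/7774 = 0 = 0.00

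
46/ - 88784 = - 1 + 44369/44392= -0.00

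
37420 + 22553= 59973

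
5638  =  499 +5139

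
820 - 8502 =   -  7682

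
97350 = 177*550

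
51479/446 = 115 + 189/446= 115.42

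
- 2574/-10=1287/5  =  257.40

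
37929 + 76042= 113971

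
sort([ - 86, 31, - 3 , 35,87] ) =[ -86, - 3, 31, 35 , 87]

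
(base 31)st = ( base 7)2421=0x381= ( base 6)4053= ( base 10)897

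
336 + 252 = 588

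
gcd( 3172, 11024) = 52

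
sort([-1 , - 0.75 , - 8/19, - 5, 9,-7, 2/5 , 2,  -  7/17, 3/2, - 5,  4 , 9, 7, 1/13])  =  [ - 7,-5,-5, -1, - 0.75, - 8/19, - 7/17 , 1/13, 2/5 , 3/2, 2,4,  7,9,9 ] 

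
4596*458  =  2104968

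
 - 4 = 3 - 7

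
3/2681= 3/2681 = 0.00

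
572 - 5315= - 4743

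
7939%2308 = 1015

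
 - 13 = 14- 27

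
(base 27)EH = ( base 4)12023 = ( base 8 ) 613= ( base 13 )245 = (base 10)395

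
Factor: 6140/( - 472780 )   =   - 1/77 = - 7^( - 1 )* 11^(-1)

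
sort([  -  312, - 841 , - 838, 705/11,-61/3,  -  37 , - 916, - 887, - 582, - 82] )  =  [ - 916, - 887,- 841,-838, - 582,-312 , - 82 , - 37, - 61/3,  705/11 ] 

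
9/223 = 9/223 = 0.04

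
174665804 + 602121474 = 776787278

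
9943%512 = 215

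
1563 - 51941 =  - 50378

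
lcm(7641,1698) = 15282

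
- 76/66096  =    -  1 + 16505/16524 = - 0.00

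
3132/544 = 5 +103/136 = 5.76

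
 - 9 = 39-48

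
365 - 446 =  - 81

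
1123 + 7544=8667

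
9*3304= 29736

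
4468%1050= 268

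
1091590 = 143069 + 948521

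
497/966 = 71/138=   0.51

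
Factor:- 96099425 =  - 5^2*3843977^1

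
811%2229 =811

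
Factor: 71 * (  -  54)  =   - 3834= -2^1*3^3 * 71^1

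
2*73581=147162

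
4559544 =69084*66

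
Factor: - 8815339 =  - 13^1*678103^1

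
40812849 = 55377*737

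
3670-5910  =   - 2240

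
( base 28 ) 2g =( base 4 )1020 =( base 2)1001000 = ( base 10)72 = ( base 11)66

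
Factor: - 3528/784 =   -  2^( - 1)*3^2 = - 9/2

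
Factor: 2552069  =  13^2*15101^1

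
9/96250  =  9/96250 = 0.00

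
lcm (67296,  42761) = 4105056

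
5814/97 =5814/97 = 59.94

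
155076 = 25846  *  6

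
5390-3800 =1590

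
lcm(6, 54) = 54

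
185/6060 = 37/1212 = 0.03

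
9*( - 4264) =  - 38376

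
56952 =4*14238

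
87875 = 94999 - 7124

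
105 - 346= - 241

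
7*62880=440160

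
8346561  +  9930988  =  18277549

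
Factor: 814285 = 5^1*149^1*1093^1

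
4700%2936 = 1764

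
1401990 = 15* 93466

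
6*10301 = 61806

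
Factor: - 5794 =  - 2^1*2897^1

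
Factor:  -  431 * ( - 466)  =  200846 = 2^1*233^1*431^1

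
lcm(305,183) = 915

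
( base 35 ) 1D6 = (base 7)4626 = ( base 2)11010010110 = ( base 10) 1686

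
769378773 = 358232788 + 411145985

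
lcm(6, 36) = 36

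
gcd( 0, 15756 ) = 15756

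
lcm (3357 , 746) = 6714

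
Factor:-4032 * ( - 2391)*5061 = 48790631232=2^6* 3^4 * 7^2*241^1*797^1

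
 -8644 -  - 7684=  -960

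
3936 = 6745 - 2809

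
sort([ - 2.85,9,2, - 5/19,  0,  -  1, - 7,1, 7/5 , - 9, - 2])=[ - 9, - 7, - 2.85, - 2, - 1 , - 5/19, 0, 1,  7/5, 2, 9 ] 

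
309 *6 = 1854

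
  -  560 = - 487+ - 73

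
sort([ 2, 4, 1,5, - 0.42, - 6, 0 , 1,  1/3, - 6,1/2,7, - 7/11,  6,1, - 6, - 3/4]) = [- 6,-6, - 6, - 3/4,-7/11, -0.42,0, 1/3,1/2, 1, 1, 1, 2, 4,5, 6 , 7]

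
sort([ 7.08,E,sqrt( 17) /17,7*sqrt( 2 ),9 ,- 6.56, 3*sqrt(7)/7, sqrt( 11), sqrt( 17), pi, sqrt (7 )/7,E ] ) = [ - 6.56,sqrt( 17 ) /17,sqrt(7) /7, 3*sqrt( 7) /7 , E, E,pi , sqrt(11) , sqrt( 17),7.08,  9,7*sqrt( 2 ) ]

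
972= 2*486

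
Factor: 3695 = 5^1  *  739^1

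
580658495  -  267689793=312968702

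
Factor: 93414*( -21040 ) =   -  1965430560  =  - 2^5 * 3^1*5^1*263^1*15569^1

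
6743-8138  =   - 1395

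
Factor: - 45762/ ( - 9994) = 87/19 = 3^1  *  19^( - 1 )*29^1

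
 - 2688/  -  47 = 57 + 9/47=   57.19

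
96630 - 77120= 19510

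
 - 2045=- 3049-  - 1004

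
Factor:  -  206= - 2^1*103^1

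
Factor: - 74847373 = - 74847373^1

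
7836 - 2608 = 5228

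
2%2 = 0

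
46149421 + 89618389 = 135767810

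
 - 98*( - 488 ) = 47824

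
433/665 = 433/665 = 0.65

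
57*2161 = 123177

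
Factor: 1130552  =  2^3*141319^1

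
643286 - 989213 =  - 345927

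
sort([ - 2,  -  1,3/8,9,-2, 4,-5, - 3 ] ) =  [-5, - 3 , - 2, - 2,-1, 3/8, 4, 9 ] 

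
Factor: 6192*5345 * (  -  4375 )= -144796050000  =  -2^4*3^2*5^5*7^1*43^1*1069^1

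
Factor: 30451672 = 2^3*31^1*122789^1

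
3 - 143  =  - 140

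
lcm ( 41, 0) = 0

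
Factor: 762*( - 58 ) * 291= -12861036 = - 2^2*3^2*29^1* 97^1* 127^1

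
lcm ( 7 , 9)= 63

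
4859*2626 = 12759734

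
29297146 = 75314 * 389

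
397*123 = 48831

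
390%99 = 93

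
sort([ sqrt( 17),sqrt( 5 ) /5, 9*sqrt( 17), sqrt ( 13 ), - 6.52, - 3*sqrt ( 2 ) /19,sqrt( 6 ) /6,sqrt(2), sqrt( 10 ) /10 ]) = [  -  6.52,  -  3*sqrt( 2)/19, sqrt(10 )/10,sqrt(6)/6,sqrt( 5 ) /5, sqrt( 2 ), sqrt(13),sqrt( 17), 9 * sqrt( 17)] 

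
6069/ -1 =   -  6069 +0/1 = - 6069.00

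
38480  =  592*65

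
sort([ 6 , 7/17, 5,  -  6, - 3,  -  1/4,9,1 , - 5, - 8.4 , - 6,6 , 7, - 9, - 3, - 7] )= [ - 9,-8.4, - 7, - 6, - 6, - 5  , - 3 ,-3 ,- 1/4 , 7/17, 1,5,6 , 6,7,9 ] 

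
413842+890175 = 1304017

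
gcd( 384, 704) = 64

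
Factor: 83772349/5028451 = 19^1*137^1*151^( -1 )*32183^1 * 33301^( - 1)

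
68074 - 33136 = 34938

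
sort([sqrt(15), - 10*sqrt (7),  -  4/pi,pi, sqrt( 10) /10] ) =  [ - 10  *  sqrt( 7), - 4/pi, sqrt(10) /10  ,  pi,sqrt( 15) ]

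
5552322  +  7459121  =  13011443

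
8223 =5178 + 3045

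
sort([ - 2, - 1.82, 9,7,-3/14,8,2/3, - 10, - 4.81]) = [ -10, -4.81,-2 , - 1.82, - 3/14 , 2/3,7, 8, 9]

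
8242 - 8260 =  - 18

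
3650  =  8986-5336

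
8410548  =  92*91419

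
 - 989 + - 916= -1905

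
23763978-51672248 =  - 27908270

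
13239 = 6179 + 7060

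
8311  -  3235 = 5076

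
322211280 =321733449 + 477831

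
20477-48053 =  - 27576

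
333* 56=18648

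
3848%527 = 159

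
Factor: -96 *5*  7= - 2^5* 3^1*5^1*7^1= - 3360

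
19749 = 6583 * 3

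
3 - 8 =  - 5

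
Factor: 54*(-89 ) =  - 2^1*3^3 * 89^1 = - 4806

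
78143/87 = 898 +17/87 = 898.20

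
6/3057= 2/1019 = 0.00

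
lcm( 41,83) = 3403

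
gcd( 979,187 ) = 11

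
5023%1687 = 1649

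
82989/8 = 10373 + 5/8 = 10373.62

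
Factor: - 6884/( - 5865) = 2^2*3^(-1 ) * 5^(  -  1) * 17^( - 1)*23^ ( - 1)*1721^1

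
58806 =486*121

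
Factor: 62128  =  2^4*11^1*353^1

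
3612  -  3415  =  197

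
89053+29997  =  119050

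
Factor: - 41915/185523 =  - 3^( - 1 )*5^1*13^( -1 )*67^( - 1)*71^( - 1 )*83^1*101^1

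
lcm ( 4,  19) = 76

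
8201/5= 1640+1/5 = 1640.20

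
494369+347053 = 841422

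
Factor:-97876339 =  - 11^1*23^1 * 59^1 * 79^1*83^1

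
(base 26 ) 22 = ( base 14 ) 3C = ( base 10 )54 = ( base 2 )110110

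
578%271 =36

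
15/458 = 15/458 = 0.03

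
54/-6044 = -1+2995/3022 =- 0.01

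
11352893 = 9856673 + 1496220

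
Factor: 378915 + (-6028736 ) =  - 5649821 = -  19^1* 297359^1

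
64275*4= 257100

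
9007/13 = 692 +11/13 = 692.85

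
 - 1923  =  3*( - 641)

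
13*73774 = 959062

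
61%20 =1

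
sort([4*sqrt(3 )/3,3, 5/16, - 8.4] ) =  [ - 8.4, 5/16, 4*sqrt( 3 ) /3, 3]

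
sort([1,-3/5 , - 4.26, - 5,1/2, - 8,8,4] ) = [ - 8,- 5,-4.26, - 3/5,1/2, 1,4,8]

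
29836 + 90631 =120467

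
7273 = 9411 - 2138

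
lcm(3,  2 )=6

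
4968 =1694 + 3274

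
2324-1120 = 1204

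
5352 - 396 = 4956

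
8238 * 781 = 6433878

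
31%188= 31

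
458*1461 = 669138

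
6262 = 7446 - 1184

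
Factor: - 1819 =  - 17^1*107^1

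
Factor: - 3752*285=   -  2^3*3^1*5^1*7^1*19^1*67^1 =- 1069320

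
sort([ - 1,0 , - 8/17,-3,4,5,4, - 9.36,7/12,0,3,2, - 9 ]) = [ - 9.36,-9, - 3,  -  1, - 8/17, 0,0, 7/12,2,3,  4, 4, 5]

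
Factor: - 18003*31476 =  - 2^2*3^2*17^1*43^1*61^1* 353^1 = -566662428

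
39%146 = 39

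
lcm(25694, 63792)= 1849968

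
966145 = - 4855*(-199 ) 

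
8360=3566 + 4794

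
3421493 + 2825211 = 6246704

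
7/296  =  7/296 = 0.02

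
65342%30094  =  5154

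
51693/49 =51693/49 = 1054.96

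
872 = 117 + 755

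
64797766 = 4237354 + 60560412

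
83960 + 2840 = 86800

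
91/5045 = 91/5045 = 0.02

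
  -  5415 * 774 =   -  4191210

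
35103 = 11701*3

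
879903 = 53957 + 825946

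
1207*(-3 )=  - 3621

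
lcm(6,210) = 210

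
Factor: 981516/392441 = 2^2 * 3^1 * 7^ ( - 2) * 263^1*311^1*8009^( - 1 ) 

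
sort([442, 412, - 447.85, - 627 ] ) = [ - 627,-447.85,412,  442] 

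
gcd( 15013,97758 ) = 1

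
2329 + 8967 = 11296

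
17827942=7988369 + 9839573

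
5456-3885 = 1571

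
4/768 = 1/192 =0.01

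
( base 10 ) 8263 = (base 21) ifa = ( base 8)20107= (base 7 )33043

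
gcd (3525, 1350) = 75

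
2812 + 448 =3260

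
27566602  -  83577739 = -56011137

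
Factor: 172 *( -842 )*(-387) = 56046888 = 2^3*3^2*43^2*421^1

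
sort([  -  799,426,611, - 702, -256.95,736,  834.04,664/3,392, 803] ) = [ - 799,  -  702,-256.95,664/3,392,426,611, 736,803,834.04]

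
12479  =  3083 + 9396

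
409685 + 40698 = 450383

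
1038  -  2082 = - 1044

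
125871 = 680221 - 554350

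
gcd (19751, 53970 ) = 1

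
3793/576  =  6 + 337/576 = 6.59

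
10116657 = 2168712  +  7947945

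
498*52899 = 26343702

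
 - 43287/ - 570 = 14429/190 = 75.94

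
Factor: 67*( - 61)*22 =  - 89914 = - 2^1*11^1*61^1*67^1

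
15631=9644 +5987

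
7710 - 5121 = 2589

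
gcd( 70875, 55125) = 7875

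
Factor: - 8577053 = - 8577053^1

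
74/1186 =37/593 = 0.06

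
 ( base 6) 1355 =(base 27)d8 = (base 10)359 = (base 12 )25B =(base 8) 547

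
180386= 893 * 202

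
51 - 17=34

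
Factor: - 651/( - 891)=3^(  -  3 )*7^1 * 11^( - 1)*31^1 = 217/297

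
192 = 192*1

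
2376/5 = 2376/5 = 475.20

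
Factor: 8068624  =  2^4 * 504289^1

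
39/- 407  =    -  1 + 368/407 = - 0.10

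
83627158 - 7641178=75985980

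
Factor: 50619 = 3^1*47^1*359^1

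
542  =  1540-998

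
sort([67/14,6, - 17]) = [-17,67/14,6]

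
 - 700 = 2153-2853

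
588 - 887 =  - 299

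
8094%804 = 54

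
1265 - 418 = 847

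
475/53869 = 475/53869 = 0.01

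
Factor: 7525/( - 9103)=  -5^2*7^1 * 43^1*9103^( - 1) 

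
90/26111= 90/26111 =0.00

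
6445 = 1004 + 5441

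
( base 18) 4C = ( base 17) 4g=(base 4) 1110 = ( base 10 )84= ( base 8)124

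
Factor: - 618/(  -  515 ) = 6/5 = 2^1 * 3^1*5^(  -  1) 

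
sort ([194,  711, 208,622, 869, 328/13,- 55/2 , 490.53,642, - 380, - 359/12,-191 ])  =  [ - 380 ,-191,-359/12, - 55/2, 328/13, 194,208 , 490.53, 622,642, 711,869 ] 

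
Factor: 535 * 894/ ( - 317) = - 478290/317 = -2^1*3^1*5^1*107^1 * 149^1*317^( - 1) 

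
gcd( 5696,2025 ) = 1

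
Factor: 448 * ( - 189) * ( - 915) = 2^6*3^4*5^1*7^2*61^1 = 77474880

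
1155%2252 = 1155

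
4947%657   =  348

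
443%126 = 65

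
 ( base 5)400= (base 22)4c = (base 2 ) 1100100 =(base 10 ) 100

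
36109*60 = 2166540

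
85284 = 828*103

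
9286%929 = 925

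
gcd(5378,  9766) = 2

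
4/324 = 1/81= 0.01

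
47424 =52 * 912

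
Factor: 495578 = 2^1*37^2*181^1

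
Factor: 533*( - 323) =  - 13^1*17^1*19^1 * 41^1 = - 172159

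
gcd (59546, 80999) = 1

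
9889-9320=569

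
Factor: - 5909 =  - 19^1*311^1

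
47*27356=1285732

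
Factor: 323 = 17^1*19^1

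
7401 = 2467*3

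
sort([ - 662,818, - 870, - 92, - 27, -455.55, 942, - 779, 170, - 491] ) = [ -870 , - 779, - 662,-491,-455.55,  -  92, - 27 , 170,  818, 942] 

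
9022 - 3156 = 5866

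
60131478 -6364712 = 53766766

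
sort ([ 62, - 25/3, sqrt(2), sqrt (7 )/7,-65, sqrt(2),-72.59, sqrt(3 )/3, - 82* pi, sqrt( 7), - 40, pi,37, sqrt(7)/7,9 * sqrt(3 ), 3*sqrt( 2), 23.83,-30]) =[ - 82*pi , - 72.59,  -  65, - 40, - 30,-25/3, sqrt(7) /7, sqrt(7) /7,sqrt( 3)/3 , sqrt( 2),sqrt(2), sqrt(7),pi, 3*sqrt( 2), 9*sqrt(3),23.83, 37, 62 ]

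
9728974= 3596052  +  6132922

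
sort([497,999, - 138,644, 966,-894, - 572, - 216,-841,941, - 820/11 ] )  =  [- 894,  -  841, - 572,-216, - 138,-820/11,497, 644, 941,966,999] 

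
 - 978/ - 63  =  15+11/21= 15.52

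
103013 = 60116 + 42897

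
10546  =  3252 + 7294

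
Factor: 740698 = 2^1*7^1*191^1*277^1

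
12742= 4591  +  8151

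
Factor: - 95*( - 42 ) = 2^1*3^1*5^1*7^1 * 19^1 = 3990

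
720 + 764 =1484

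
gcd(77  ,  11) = 11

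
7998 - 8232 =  - 234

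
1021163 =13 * 78551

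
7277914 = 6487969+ 789945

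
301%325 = 301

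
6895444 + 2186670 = 9082114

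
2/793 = 2/793 = 0.00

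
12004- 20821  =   - 8817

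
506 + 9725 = 10231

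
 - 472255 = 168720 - 640975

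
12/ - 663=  - 4/221 = - 0.02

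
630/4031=630/4031 = 0.16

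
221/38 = 5 + 31/38 = 5.82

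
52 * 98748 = 5134896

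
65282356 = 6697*9748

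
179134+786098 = 965232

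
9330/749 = 12+342/749 =12.46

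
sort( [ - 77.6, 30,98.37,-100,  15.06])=[ - 100,-77.6,15.06, 30, 98.37 ]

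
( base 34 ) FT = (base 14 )2A7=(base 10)539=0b1000011011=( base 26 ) kj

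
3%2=1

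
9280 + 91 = 9371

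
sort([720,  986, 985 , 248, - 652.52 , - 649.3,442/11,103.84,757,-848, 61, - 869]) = [ - 869, - 848 , - 652.52, - 649.3, 442/11,61, 103.84, 248 , 720,757, 985,986 ]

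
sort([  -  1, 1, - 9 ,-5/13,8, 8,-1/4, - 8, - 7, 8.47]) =[ - 9 ,-8, - 7, - 1, - 5/13 ,-1/4,1,8,8,8.47 ]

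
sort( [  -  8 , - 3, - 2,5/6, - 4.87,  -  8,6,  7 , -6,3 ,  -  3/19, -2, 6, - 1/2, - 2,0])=[ - 8 , - 8, - 6, - 4.87,-3, - 2, - 2, - 2 , -1/2, - 3/19, 0 , 5/6,3, 6,  6 , 7] 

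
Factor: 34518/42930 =5753/7155 = 3^( - 3 )*5^( - 1)* 11^1 * 53^(  -  1)*523^1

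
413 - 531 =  - 118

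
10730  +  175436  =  186166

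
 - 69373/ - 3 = 23124  +  1/3 = 23124.33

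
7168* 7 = 50176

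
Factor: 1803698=2^1*13^1 * 173^1*401^1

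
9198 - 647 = 8551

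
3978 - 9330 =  - 5352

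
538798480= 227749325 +311049155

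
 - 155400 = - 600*259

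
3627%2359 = 1268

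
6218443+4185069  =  10403512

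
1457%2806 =1457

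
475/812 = 475/812 = 0.58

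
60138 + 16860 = 76998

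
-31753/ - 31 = 31753/31 = 1024.29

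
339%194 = 145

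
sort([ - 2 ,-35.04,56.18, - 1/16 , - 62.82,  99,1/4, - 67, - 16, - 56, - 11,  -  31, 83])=[-67, - 62.82,-56,-35.04,-31, - 16, - 11, - 2,  -  1/16, 1/4,56.18, 83,99] 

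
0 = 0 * ( - 996) 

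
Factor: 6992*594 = 4153248 =2^5 * 3^3 * 11^1*19^1 * 23^1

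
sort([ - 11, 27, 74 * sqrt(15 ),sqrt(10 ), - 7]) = [ - 11, - 7, sqrt(10), 27, 74*sqrt( 15)] 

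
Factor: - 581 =-7^1*83^1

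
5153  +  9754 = 14907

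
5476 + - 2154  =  3322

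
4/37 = 4/37 = 0.11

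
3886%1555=776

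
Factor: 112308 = 2^2*3^1*7^2*191^1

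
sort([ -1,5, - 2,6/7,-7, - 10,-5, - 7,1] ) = [- 10, - 7 ,- 7,-5, - 2,-1,6/7,1, 5 ] 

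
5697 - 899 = 4798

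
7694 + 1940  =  9634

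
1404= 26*54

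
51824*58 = 3005792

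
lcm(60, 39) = 780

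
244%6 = 4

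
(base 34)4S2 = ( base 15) 19BD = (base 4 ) 1113022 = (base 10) 5578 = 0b1010111001010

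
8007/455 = 8007/455 = 17.60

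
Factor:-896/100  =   -224/25 = - 2^5*5^(-2 ) *7^1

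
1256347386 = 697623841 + 558723545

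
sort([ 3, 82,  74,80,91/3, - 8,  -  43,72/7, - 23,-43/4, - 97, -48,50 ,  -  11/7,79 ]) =[ - 97, - 48, - 43, - 23, - 43/4,-8, - 11/7, 3,72/7, 91/3,50, 74,  79 , 80, 82 ] 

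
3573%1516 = 541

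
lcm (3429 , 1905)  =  17145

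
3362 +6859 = 10221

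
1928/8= 241 = 241.00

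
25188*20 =503760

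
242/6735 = 242/6735= 0.04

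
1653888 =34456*48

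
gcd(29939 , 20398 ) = 329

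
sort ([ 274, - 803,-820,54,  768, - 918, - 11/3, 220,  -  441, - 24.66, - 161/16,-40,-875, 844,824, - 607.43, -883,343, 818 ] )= [ - 918, - 883, - 875, - 820, - 803, - 607.43, - 441,-40, - 24.66  , - 161/16 , - 11/3, 54,  220, 274, 343,  768, 818,  824,  844]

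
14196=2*7098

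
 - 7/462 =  - 1 + 65/66 = - 0.02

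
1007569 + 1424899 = 2432468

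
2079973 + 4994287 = 7074260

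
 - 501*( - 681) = 341181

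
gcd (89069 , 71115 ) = 1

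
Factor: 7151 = 7151^1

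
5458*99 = 540342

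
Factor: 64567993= 7^1 * 251^1*36749^1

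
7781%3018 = 1745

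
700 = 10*70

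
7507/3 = 7507/3 = 2502.33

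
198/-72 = -3 + 1/4 = - 2.75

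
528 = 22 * 24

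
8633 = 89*97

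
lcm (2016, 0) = 0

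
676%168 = 4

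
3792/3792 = 1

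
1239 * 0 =0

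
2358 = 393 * 6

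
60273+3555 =63828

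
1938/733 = 1938/733=2.64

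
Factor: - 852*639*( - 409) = 222671052 = 2^2 * 3^3*71^2* 409^1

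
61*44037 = 2686257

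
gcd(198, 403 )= 1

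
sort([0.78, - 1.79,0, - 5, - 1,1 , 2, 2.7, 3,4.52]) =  [ - 5, -1.79, - 1,  0, 0.78,1, 2,2.7,3, 4.52 ]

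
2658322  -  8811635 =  - 6153313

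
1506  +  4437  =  5943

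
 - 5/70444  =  -1 + 70439/70444=- 0.00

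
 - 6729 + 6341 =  - 388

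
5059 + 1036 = 6095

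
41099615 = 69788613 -28688998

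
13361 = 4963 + 8398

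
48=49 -1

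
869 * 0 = 0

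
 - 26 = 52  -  78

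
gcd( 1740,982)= 2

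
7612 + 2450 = 10062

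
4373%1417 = 122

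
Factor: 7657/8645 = 31/35 = 5^( - 1 )*7^(-1)*31^1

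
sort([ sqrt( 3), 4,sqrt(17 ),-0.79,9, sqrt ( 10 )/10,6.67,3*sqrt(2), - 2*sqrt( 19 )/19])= [-0.79, - 2*sqrt( 19) /19,sqrt (10 )/10 , sqrt(3 ) , 4,sqrt(17 ), 3*sqrt(2 ), 6.67,9] 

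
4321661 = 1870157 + 2451504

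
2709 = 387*7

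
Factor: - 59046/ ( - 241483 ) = 2^1 *3^1  *11^( - 1 )*13^1*29^ ( - 1) = 78/319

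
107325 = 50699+56626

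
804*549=441396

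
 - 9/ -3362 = 9/3362 = 0.00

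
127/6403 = 127/6403=0.02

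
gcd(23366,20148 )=2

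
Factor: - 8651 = - 41^1*211^1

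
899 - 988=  - 89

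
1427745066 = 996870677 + 430874389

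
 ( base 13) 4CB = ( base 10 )843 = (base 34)or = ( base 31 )r6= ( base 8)1513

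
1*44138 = 44138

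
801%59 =34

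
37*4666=172642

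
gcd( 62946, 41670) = 18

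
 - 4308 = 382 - 4690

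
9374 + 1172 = 10546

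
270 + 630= 900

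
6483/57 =2161/19 = 113.74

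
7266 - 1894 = 5372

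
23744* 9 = 213696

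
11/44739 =11/44739  =  0.00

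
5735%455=275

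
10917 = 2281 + 8636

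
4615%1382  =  469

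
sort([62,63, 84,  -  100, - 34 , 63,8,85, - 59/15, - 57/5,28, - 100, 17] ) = [ - 100,-100, - 34,-57/5, - 59/15,8,17,28,  62, 63,63,84,85] 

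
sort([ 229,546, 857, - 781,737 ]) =[  -  781,229,  546,737, 857] 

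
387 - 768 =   -  381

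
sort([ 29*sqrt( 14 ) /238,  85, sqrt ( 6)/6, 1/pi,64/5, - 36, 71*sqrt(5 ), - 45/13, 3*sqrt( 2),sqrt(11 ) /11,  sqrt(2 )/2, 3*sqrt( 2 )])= [-36, - 45/13,sqrt(11)/11,1/pi,sqrt( 6)/6,29*sqrt(14)/238, sqrt( 2 ) /2,3*sqrt(2), 3*sqrt(2 ),  64/5, 85, 71*sqrt (5 )] 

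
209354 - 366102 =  - 156748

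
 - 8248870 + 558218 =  - 7690652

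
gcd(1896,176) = 8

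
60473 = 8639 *7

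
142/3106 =71/1553 = 0.05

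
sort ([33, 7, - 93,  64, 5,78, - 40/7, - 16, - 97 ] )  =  [ - 97, - 93, - 16, - 40/7, 5,7, 33,64 , 78 ]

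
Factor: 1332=2^2*3^2*37^1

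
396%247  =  149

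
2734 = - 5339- - 8073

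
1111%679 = 432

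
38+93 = 131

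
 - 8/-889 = 8/889=0.01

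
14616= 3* 4872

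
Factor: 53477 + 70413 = 2^1*5^1*13^1*953^1 = 123890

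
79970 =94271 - 14301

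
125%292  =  125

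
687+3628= 4315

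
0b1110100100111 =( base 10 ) 7463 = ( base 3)101020102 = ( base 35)638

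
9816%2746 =1578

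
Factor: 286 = 2^1 * 11^1*13^1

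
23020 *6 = 138120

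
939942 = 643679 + 296263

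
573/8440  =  573/8440 = 0.07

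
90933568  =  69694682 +21238886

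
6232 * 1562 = 9734384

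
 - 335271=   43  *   ( - 7797) 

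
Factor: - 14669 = - 14669^1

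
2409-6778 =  - 4369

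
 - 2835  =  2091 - 4926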